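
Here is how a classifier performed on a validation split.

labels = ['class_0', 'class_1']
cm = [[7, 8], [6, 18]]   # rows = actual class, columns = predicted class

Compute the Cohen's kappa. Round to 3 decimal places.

0.222

Observed agreement pₒ = trace/N = 25/39 = 0.6410
Expected agreement pₑ = Σ (rowᵢ·colᵢ)/N² = (15·13 + 24·26)/39² = 0.5385
κ = (pₒ − pₑ)/(1 − pₑ) = (0.6410 − 0.5385)/(1 − 0.5385) = 0.222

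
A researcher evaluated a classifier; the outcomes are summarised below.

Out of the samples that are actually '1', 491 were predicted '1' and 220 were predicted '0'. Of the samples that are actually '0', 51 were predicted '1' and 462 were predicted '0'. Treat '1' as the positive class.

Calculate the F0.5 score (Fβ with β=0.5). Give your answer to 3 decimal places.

Fβ = (1+β²)·TP / ((1+β²)·TP + β²·FN + FP), with β²=1/4
= 1.25·491 / (1.25·491 + 0.25·220 + 51) = 0.853

0.853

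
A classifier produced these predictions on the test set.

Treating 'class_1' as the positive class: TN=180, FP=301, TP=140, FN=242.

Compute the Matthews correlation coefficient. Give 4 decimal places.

-0.2576

MCC = (TP·TN − FP·FN) / √((TP+FP)(TP+FN)(TN+FP)(TN+FN))
Numerator = 140·180 − 301·242 = -47642
Denominator = √(441·382·481·422) = √34194753684 = 184918.2351
MCC = -47642 / 184918.2351 = -0.2576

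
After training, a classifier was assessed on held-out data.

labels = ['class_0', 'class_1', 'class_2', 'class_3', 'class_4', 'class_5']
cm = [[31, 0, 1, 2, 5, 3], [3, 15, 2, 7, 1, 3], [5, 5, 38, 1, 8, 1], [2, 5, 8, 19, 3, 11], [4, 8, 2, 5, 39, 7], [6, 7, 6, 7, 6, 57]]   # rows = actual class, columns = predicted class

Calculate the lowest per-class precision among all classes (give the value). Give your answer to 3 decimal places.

Per-class precision (TP/(TP+FP)):
  class_0: TP=31, FP=3+5+2+4+6=20 → 31/51 = 0.6078
  class_1: TP=15, FP=0+5+5+8+7=25 → 15/40 = 0.3750
  class_2: TP=38, FP=1+2+8+2+6=19 → 38/57 = 0.6667
  class_3: TP=19, FP=2+7+1+5+7=22 → 19/41 = 0.4634
  class_4: TP=39, FP=5+1+8+3+6=23 → 39/62 = 0.6290
  class_5: TP=57, FP=3+3+1+11+7=25 → 57/82 = 0.6951
Lowest is class 'class_1' with precision = 0.375.

0.375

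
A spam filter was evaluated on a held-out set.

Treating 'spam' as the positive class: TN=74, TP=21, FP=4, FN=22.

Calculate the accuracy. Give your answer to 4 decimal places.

0.7851

Accuracy = (TP+TN)/N = (21+74)/121 = 0.7851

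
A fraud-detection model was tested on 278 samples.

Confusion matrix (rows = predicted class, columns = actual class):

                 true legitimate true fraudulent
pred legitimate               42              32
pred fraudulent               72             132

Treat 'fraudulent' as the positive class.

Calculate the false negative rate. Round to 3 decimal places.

0.195

FNR = FN/(FN+TP) = 32/(32+132) = 0.195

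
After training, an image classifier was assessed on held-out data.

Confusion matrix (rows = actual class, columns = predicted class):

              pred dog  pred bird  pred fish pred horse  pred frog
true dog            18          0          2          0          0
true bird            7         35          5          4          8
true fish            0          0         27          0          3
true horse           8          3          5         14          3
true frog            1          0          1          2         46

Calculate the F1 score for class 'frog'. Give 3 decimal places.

Take TP from the diagonal, FP from the rest of the 'frog' prediction marginal, FN from the rest of the 'frog' actual marginal.
F1 score = 2·TP/(2·TP+FP+FN).
frog: TP=46, FP=0+8+3+3=14, FN=1+0+1+2=4 → 92/110 = 0.8364

0.836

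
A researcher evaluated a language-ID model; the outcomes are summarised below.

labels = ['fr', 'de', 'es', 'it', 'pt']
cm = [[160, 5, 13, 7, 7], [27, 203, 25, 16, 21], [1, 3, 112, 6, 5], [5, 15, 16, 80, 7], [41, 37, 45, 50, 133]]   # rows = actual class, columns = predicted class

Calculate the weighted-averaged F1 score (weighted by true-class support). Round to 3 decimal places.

0.655

Per-class F1 score (2·TP/(2·TP+FP+FN)):
  fr: TP=160, FP=27+1+5+41=74, FN=5+13+7+7=32 → 320/426 = 0.7512
  de: TP=203, FP=5+3+15+37=60, FN=27+25+16+21=89 → 406/555 = 0.7315
  es: TP=112, FP=13+25+16+45=99, FN=1+3+6+5=15 → 224/338 = 0.6627
  it: TP=80, FP=7+16+6+50=79, FN=5+15+16+7=43 → 160/282 = 0.5674
  pt: TP=133, FP=7+21+5+7=40, FN=41+37+45+50=173 → 266/479 = 0.5553
Weighted-F1 score = Σ (supportᵢ/N)·F1 scoreᵢ with N=1040: (192/1040)·0.7512 + (292/1040)·0.7315 + (127/1040)·0.6627 + (123/1040)·0.5674 + (306/1040)·0.5553 = 0.655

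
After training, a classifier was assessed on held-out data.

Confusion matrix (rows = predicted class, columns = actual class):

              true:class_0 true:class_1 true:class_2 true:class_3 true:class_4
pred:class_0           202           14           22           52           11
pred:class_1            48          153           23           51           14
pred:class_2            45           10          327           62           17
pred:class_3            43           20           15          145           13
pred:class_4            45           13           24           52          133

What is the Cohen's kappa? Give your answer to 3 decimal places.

Observed agreement pₒ = trace/N = 960/1554 = 0.6178
Expected agreement pₑ = Σ (rowᵢ·colᵢ)/N² = (383·301 + 210·289 + 411·461 + 362·236 + 188·267)/1554² = 0.2075
κ = (pₒ − pₑ)/(1 − pₑ) = (0.6178 − 0.2075)/(1 − 0.2075) = 0.518

0.518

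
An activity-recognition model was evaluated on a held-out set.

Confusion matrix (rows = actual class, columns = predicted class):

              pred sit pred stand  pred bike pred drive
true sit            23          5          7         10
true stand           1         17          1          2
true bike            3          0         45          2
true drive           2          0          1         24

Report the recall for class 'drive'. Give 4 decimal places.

Take TP from the diagonal, FP from the rest of the 'drive' prediction marginal, FN from the rest of the 'drive' actual marginal.
recall = TP/(TP+FN).
drive: TP=24, FN=2+0+1=3 → 24/27 = 0.88889

0.8889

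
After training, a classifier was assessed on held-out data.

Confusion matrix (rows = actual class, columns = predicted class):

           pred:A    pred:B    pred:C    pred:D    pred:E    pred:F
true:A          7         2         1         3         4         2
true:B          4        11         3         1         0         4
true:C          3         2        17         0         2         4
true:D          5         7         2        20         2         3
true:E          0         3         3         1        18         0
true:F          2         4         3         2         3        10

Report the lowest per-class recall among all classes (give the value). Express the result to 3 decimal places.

Per-class recall (TP/(TP+FN)):
  A: TP=7, FN=2+1+3+4+2=12 → 7/19 = 0.3684
  B: TP=11, FN=4+3+1+0+4=12 → 11/23 = 0.4783
  C: TP=17, FN=3+2+0+2+4=11 → 17/28 = 0.6071
  D: TP=20, FN=5+7+2+2+3=19 → 20/39 = 0.5128
  E: TP=18, FN=0+3+3+1+0=7 → 18/25 = 0.7200
  F: TP=10, FN=2+4+3+2+3=14 → 10/24 = 0.4167
Lowest is class 'A' with recall = 0.368.

0.368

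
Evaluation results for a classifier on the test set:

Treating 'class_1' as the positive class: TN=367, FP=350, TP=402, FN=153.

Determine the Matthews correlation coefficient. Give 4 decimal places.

MCC = (TP·TN − FP·FN) / √((TP+FP)(TP+FN)(TN+FP)(TN+FN))
Numerator = 402·367 − 350·153 = 93984
Denominator = √(752·555·717·520) = √155608502400 = 394472.4355
MCC = 93984 / 394472.4355 = 0.2383

0.2383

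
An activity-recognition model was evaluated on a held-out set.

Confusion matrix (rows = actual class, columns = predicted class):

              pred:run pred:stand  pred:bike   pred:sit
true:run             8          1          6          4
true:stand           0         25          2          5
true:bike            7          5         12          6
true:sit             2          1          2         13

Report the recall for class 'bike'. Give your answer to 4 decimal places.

One-vs-rest for 'bike': TP = diagonal; FP = other classes predicted 'bike'; FN = 'bike' predicted as other.
recall = TP/(TP+FN).
bike: TP=12, FN=7+5+6=18 → 12/30 = 0.40000

0.4000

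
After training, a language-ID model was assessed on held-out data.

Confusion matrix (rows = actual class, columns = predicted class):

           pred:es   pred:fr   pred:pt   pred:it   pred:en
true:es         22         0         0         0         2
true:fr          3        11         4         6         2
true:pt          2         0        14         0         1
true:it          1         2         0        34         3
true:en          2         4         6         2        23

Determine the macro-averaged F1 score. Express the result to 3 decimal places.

0.703

Per-class F1 score (2·TP/(2·TP+FP+FN)):
  es: TP=22, FP=3+2+1+2=8, FN=0+0+0+2=2 → 44/54 = 0.8148
  fr: TP=11, FP=0+0+2+4=6, FN=3+4+6+2=15 → 22/43 = 0.5116
  pt: TP=14, FP=0+4+0+6=10, FN=2+0+0+1=3 → 28/41 = 0.6829
  it: TP=34, FP=0+6+0+2=8, FN=1+2+0+3=6 → 68/82 = 0.8293
  en: TP=23, FP=2+2+1+3=8, FN=2+4+6+2=14 → 46/68 = 0.6765
Macro-F1 score = mean = (0.8148 + 0.5116 + 0.6829 + 0.8293 + 0.6765) / 5 = 0.703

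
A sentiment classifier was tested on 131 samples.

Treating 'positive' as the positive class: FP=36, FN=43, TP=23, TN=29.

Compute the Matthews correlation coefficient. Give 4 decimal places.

MCC = (TP·TN − FP·FN) / √((TP+FP)(TP+FN)(TN+FP)(TN+FN))
Numerator = 23·29 − 36·43 = -881
Denominator = √(59·66·65·72) = √18223920 = 4268.9483
MCC = -881 / 4268.9483 = -0.2064

-0.2064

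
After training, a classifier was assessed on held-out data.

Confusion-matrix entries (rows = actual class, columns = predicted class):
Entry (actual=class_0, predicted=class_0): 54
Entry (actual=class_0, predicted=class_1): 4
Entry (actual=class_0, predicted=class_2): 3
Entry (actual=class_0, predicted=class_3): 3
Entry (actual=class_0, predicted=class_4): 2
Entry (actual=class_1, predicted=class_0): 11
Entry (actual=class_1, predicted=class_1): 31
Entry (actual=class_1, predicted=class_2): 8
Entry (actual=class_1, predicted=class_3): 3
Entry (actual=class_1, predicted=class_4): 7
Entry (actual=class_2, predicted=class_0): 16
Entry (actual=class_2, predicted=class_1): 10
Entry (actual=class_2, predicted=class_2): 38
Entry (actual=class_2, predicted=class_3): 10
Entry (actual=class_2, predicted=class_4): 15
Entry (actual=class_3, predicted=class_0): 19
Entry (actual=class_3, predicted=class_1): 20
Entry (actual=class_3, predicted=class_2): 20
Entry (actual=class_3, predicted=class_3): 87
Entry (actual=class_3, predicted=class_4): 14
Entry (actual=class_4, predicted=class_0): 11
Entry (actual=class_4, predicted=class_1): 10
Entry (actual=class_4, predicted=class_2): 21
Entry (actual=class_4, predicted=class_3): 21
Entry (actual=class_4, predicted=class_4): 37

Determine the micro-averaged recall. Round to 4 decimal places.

0.5200

Micro-averaging pools counts across classes: ΣTP=247, ΣFP=228, ΣFN=228.
Micro-recall = TP/(TP+FN) on pooled counts = 0.5200 (equals overall accuracy in single-label multiclass).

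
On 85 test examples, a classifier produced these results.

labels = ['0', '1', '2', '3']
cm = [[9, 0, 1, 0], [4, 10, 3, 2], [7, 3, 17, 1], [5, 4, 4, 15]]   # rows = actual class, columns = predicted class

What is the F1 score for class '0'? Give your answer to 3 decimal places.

0.514

One-vs-rest for '0': TP = diagonal; FP = other classes predicted '0'; FN = '0' predicted as other.
F1 score = 2·TP/(2·TP+FP+FN).
0: TP=9, FP=4+7+5=16, FN=0+1+0=1 → 18/35 = 0.5143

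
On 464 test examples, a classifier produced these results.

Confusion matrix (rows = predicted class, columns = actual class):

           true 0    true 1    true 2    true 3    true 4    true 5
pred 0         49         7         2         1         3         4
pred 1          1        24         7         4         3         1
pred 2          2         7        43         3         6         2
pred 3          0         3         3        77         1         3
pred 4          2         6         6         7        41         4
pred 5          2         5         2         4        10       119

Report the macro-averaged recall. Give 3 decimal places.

0.726

Per-class recall (TP/(TP+FN)):
  0: TP=49, FN=1+2+0+2+2=7 → 49/56 = 0.8750
  1: TP=24, FN=7+7+3+6+5=28 → 24/52 = 0.4615
  2: TP=43, FN=2+7+3+6+2=20 → 43/63 = 0.6825
  3: TP=77, FN=1+4+3+7+4=19 → 77/96 = 0.8021
  4: TP=41, FN=3+3+6+1+10=23 → 41/64 = 0.6406
  5: TP=119, FN=4+1+2+3+4=14 → 119/133 = 0.8947
Macro-recall = mean = (0.8750 + 0.4615 + 0.6825 + 0.8021 + 0.6406 + 0.8947) / 6 = 0.726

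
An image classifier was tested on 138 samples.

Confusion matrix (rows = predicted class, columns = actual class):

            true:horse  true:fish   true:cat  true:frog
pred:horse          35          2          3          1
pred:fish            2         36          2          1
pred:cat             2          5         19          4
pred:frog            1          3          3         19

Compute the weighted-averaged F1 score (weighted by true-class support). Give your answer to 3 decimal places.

0.792

Per-class F1 score (2·TP/(2·TP+FP+FN)):
  horse: TP=35, FP=2+3+1=6, FN=2+2+1=5 → 70/81 = 0.8642
  fish: TP=36, FP=2+2+1=5, FN=2+5+3=10 → 72/87 = 0.8276
  cat: TP=19, FP=2+5+4=11, FN=3+2+3=8 → 38/57 = 0.6667
  frog: TP=19, FP=1+3+3=7, FN=1+1+4=6 → 38/51 = 0.7451
Weighted-F1 score = Σ (supportᵢ/N)·F1 scoreᵢ with N=138: (40/138)·0.8642 + (46/138)·0.8276 + (27/138)·0.6667 + (25/138)·0.7451 = 0.792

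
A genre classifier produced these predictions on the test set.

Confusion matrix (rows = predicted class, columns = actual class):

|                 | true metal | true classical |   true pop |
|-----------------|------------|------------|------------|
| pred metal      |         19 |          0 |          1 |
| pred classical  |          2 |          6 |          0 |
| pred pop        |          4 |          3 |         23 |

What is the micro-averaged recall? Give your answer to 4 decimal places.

0.8276

Micro-averaging pools counts across classes: ΣTP=48, ΣFP=10, ΣFN=10.
Micro-recall = TP/(TP+FN) on pooled counts = 0.8276 (equals overall accuracy in single-label multiclass).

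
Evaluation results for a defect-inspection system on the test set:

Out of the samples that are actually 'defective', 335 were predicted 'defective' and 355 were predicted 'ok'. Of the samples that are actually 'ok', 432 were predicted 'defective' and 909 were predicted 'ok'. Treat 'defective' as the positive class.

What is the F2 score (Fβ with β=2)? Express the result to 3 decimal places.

0.475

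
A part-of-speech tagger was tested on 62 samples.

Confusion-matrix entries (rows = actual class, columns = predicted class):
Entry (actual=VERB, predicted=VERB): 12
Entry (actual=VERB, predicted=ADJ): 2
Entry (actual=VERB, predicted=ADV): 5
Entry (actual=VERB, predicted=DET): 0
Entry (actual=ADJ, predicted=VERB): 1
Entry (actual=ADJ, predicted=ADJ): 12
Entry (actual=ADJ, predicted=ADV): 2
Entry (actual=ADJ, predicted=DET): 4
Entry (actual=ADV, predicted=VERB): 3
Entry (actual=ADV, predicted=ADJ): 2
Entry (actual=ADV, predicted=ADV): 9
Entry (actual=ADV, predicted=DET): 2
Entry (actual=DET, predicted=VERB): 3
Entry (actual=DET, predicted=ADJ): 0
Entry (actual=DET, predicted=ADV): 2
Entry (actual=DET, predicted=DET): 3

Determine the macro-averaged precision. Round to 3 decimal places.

0.554

Per-class precision (TP/(TP+FP)):
  VERB: TP=12, FP=1+3+3=7 → 12/19 = 0.6316
  ADJ: TP=12, FP=2+2+0=4 → 12/16 = 0.7500
  ADV: TP=9, FP=5+2+2=9 → 9/18 = 0.5000
  DET: TP=3, FP=0+4+2=6 → 3/9 = 0.3333
Macro-precision = mean = (0.6316 + 0.7500 + 0.5000 + 0.3333) / 4 = 0.554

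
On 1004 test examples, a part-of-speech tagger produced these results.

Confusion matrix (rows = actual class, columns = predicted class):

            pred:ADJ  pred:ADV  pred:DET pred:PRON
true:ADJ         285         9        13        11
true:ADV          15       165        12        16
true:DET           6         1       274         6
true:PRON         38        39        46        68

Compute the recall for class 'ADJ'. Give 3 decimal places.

0.896

One-vs-rest for 'ADJ': TP = diagonal; FP = other classes predicted 'ADJ'; FN = 'ADJ' predicted as other.
recall = TP/(TP+FN).
ADJ: TP=285, FN=9+13+11=33 → 285/318 = 0.8962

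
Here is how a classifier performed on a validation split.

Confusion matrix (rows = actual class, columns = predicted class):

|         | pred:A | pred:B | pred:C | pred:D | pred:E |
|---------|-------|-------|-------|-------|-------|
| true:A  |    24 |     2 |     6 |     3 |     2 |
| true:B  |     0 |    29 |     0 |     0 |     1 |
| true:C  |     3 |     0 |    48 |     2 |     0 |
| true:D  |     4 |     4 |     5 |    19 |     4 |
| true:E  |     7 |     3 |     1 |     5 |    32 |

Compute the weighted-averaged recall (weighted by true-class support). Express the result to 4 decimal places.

0.7451

Per-class recall (TP/(TP+FN)):
  A: TP=24, FN=2+6+3+2=13 → 24/37 = 0.64865
  B: TP=29, FN=0+0+0+1=1 → 29/30 = 0.96667
  C: TP=48, FN=3+0+2+0=5 → 48/53 = 0.90566
  D: TP=19, FN=4+4+5+4=17 → 19/36 = 0.52778
  E: TP=32, FN=7+3+1+5=16 → 32/48 = 0.66667
Weighted-recall = Σ (supportᵢ/N)·recallᵢ with N=204: (37/204)·0.64865 + (30/204)·0.96667 + (53/204)·0.90566 + (36/204)·0.52778 + (48/204)·0.66667 = 0.7451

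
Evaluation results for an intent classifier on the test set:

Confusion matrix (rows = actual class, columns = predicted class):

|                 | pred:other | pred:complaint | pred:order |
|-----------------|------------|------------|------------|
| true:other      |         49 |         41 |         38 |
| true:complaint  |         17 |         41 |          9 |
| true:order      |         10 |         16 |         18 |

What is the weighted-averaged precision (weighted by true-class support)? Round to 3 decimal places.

0.514

Per-class precision (TP/(TP+FP)):
  other: TP=49, FP=17+10=27 → 49/76 = 0.6447
  complaint: TP=41, FP=41+16=57 → 41/98 = 0.4184
  order: TP=18, FP=38+9=47 → 18/65 = 0.2769
Weighted-precision = Σ (supportᵢ/N)·precisionᵢ with N=239: (128/239)·0.6447 + (67/239)·0.4184 + (44/239)·0.2769 = 0.514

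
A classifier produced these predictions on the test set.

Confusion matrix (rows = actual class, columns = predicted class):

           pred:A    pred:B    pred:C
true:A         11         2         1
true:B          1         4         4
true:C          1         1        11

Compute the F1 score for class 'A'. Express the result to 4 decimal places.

0.8148

One-vs-rest for 'A': TP = diagonal; FP = other classes predicted 'A'; FN = 'A' predicted as other.
F1 score = 2·TP/(2·TP+FP+FN).
A: TP=11, FP=1+1=2, FN=2+1=3 → 22/27 = 0.81481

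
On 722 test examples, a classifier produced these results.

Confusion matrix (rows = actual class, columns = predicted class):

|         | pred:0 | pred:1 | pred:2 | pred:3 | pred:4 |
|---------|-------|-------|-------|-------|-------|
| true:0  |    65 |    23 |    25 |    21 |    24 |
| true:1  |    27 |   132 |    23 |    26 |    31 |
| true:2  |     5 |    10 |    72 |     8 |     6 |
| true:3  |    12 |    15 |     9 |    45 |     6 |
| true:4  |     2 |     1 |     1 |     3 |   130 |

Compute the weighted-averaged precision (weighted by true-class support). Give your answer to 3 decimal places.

0.625

Per-class precision (TP/(TP+FP)):
  0: TP=65, FP=27+5+12+2=46 → 65/111 = 0.5856
  1: TP=132, FP=23+10+15+1=49 → 132/181 = 0.7293
  2: TP=72, FP=25+23+9+1=58 → 72/130 = 0.5538
  3: TP=45, FP=21+26+8+3=58 → 45/103 = 0.4369
  4: TP=130, FP=24+31+6+6=67 → 130/197 = 0.6599
Weighted-precision = Σ (supportᵢ/N)·precisionᵢ with N=722: (158/722)·0.5856 + (239/722)·0.7293 + (101/722)·0.5538 + (87/722)·0.4369 + (137/722)·0.6599 = 0.625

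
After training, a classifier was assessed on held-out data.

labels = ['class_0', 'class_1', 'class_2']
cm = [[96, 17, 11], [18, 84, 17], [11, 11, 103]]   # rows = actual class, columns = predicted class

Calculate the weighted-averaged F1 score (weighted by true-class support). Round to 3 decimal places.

0.768

Per-class F1 score (2·TP/(2·TP+FP+FN)):
  class_0: TP=96, FP=18+11=29, FN=17+11=28 → 192/249 = 0.7711
  class_1: TP=84, FP=17+11=28, FN=18+17=35 → 168/231 = 0.7273
  class_2: TP=103, FP=11+17=28, FN=11+11=22 → 206/256 = 0.8047
Weighted-F1 score = Σ (supportᵢ/N)·F1 scoreᵢ with N=368: (124/368)·0.7711 + (119/368)·0.7273 + (125/368)·0.8047 = 0.768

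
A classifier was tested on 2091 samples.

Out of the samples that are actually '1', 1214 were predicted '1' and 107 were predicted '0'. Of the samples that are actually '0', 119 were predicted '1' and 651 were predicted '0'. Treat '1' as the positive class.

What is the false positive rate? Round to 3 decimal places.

0.155

FPR = FP/(FP+TN) = 119/(119+651) = 0.155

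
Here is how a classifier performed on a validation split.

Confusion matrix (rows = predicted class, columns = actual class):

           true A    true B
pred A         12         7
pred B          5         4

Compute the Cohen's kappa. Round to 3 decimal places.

Observed agreement pₒ = trace/N = 16/28 = 0.5714
Expected agreement pₑ = Σ (rowᵢ·colᵢ)/N² = (17·19 + 11·9)/28² = 0.5383
κ = (pₒ − pₑ)/(1 − pₑ) = (0.5714 − 0.5383)/(1 − 0.5383) = 0.072

0.072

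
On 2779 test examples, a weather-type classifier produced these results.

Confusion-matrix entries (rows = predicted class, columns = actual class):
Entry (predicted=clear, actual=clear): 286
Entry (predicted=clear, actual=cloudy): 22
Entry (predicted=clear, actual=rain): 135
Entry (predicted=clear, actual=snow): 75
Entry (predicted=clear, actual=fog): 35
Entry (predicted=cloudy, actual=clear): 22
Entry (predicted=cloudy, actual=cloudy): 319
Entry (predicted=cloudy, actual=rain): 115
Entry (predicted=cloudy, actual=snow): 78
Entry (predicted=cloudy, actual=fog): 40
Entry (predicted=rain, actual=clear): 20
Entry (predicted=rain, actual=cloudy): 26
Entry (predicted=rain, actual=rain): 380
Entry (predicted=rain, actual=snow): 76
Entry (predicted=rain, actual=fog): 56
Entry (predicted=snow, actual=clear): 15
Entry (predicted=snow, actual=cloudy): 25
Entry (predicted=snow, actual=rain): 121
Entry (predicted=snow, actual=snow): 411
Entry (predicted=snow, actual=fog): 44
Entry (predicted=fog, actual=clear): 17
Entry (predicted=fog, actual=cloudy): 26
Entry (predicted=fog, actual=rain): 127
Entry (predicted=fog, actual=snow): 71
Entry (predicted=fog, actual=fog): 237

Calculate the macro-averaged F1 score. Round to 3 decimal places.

0.590

Per-class F1 score (2·TP/(2·TP+FP+FN)):
  clear: TP=286, FP=22+135+75+35=267, FN=22+20+15+17=74 → 572/913 = 0.6265
  cloudy: TP=319, FP=22+115+78+40=255, FN=22+26+25+26=99 → 638/992 = 0.6431
  rain: TP=380, FP=20+26+76+56=178, FN=135+115+121+127=498 → 760/1436 = 0.5292
  snow: TP=411, FP=15+25+121+44=205, FN=75+78+76+71=300 → 822/1327 = 0.6194
  fog: TP=237, FP=17+26+127+71=241, FN=35+40+56+44=175 → 474/890 = 0.5326
Macro-F1 score = mean = (0.6265 + 0.6431 + 0.5292 + 0.6194 + 0.5326) / 5 = 0.590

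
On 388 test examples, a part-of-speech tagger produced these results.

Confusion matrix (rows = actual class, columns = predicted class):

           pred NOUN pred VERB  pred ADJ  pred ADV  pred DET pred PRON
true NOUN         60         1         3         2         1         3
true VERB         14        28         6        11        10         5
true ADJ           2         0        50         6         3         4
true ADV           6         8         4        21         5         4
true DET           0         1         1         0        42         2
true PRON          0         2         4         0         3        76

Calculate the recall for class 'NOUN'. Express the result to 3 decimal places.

recall = TP/(TP+FN).
NOUN: TP=60, FN=1+3+2+1+3=10 → 60/70 = 0.8571

0.857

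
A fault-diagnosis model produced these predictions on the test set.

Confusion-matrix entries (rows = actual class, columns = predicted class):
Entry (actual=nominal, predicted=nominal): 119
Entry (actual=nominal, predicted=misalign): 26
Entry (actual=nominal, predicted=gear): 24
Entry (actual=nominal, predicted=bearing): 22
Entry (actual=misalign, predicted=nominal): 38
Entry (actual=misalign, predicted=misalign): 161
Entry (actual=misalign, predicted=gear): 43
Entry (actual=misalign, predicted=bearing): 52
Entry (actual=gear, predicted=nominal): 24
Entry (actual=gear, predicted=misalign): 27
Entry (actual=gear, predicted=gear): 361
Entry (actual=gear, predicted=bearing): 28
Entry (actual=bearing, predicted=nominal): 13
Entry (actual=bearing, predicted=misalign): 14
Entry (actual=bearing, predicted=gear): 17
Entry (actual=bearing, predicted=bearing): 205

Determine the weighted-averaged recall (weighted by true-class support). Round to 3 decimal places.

0.721

Per-class recall (TP/(TP+FN)):
  nominal: TP=119, FN=26+24+22=72 → 119/191 = 0.6230
  misalign: TP=161, FN=38+43+52=133 → 161/294 = 0.5476
  gear: TP=361, FN=24+27+28=79 → 361/440 = 0.8205
  bearing: TP=205, FN=13+14+17=44 → 205/249 = 0.8233
Weighted-recall = Σ (supportᵢ/N)·recallᵢ with N=1174: (191/1174)·0.6230 + (294/1174)·0.5476 + (440/1174)·0.8205 + (249/1174)·0.8233 = 0.721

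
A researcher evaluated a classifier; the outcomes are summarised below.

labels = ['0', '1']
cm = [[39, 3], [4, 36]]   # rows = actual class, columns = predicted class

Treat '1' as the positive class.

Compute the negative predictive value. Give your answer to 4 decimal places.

NPV = TN/(TN+FN) = 39/(39+4) = 0.9070

0.9070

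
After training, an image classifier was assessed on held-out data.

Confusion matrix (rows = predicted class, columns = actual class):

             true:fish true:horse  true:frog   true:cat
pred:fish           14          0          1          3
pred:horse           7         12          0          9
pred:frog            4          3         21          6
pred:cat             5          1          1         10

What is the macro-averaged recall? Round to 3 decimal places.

Per-class recall (TP/(TP+FN)):
  fish: TP=14, FN=7+4+5=16 → 14/30 = 0.4667
  horse: TP=12, FN=0+3+1=4 → 12/16 = 0.7500
  frog: TP=21, FN=1+0+1=2 → 21/23 = 0.9130
  cat: TP=10, FN=3+9+6=18 → 10/28 = 0.3571
Macro-recall = mean = (0.4667 + 0.7500 + 0.9130 + 0.3571) / 4 = 0.622

0.622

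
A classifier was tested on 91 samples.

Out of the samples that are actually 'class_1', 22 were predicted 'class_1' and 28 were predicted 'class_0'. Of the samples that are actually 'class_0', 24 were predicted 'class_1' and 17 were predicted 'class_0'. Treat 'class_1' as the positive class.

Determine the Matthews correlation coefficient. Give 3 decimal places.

-0.145

MCC = (TP·TN − FP·FN) / √((TP+FP)(TP+FN)(TN+FP)(TN+FN))
Numerator = 22·17 − 24·28 = -298
Denominator = √(46·50·41·45) = √4243500 = 2059.9757
MCC = -298 / 2059.9757 = -0.145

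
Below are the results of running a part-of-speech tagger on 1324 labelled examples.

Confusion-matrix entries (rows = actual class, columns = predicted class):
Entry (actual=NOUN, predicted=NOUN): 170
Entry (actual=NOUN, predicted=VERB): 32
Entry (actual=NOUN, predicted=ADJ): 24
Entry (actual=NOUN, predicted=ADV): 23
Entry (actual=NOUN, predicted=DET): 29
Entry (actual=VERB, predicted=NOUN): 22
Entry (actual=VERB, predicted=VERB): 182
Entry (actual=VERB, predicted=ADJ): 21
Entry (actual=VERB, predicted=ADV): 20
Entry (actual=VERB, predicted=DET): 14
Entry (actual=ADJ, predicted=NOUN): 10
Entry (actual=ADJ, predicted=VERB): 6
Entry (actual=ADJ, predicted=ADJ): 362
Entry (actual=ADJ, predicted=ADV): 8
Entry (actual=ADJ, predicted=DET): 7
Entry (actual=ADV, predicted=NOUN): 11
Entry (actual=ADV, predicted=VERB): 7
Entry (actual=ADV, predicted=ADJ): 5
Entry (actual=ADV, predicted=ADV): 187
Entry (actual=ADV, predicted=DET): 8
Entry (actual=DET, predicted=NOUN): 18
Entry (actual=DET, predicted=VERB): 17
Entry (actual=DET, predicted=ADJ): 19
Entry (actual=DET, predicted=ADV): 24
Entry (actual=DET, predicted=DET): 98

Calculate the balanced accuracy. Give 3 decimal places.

0.730

Balanced accuracy = mean of per-class recall.
  NOUN: recall = 170/278 = 0.6115
  VERB: recall = 182/259 = 0.7027
  ADJ: recall = 362/393 = 0.9211
  ADV: recall = 187/218 = 0.8578
  DET: recall = 98/176 = 0.5568
Mean = (0.6115 + 0.7027 + 0.9211 + 0.8578 + 0.5568) / 5 = 0.730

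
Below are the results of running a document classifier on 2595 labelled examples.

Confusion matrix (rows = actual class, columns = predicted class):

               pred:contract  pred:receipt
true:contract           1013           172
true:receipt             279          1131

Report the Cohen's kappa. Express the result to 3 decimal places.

0.652

Observed agreement pₒ = trace/N = 2144/2595 = 0.8262
Expected agreement pₑ = Σ (rowᵢ·colᵢ)/N² = (1185·1292 + 1410·1303)/2595² = 0.5002
κ = (pₒ − pₑ)/(1 − pₑ) = (0.8262 − 0.5002)/(1 − 0.5002) = 0.652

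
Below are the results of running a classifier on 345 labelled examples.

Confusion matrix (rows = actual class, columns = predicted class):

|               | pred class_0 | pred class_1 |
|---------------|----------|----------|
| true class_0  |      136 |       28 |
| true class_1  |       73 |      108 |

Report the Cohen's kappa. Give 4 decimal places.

0.4205

Observed agreement pₒ = trace/N = 244/345 = 0.70725
Expected agreement pₑ = Σ (rowᵢ·colᵢ)/N² = (164·209 + 181·136)/345² = 0.49479
κ = (pₒ − pₑ)/(1 − pₑ) = (0.70725 − 0.49479)/(1 − 0.49479) = 0.4205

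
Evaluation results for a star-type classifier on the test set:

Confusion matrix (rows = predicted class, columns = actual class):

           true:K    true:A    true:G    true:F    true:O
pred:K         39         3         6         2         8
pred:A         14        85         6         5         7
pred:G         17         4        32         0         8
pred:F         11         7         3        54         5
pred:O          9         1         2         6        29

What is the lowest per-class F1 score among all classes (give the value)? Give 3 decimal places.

0.527

Per-class F1 score (2·TP/(2·TP+FP+FN)):
  K: TP=39, FP=3+6+2+8=19, FN=14+17+11+9=51 → 78/148 = 0.5270
  A: TP=85, FP=14+6+5+7=32, FN=3+4+7+1=15 → 170/217 = 0.7834
  G: TP=32, FP=17+4+0+8=29, FN=6+6+3+2=17 → 64/110 = 0.5818
  F: TP=54, FP=11+7+3+5=26, FN=2+5+0+6=13 → 108/147 = 0.7347
  O: TP=29, FP=9+1+2+6=18, FN=8+7+8+5=28 → 58/104 = 0.5577
Lowest is class 'K' with F1 score = 0.527.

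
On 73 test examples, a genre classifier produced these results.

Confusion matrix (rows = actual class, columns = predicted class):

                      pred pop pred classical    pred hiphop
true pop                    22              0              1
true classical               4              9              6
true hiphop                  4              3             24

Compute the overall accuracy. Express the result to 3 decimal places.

Accuracy = trace / total = (22+9+24=55) / 73 = 55/73 = 0.753

0.753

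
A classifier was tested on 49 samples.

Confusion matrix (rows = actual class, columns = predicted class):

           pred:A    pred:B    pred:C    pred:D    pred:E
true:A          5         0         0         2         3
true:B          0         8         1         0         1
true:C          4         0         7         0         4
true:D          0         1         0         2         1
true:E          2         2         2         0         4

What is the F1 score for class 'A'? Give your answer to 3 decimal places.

One-vs-rest for 'A': TP = diagonal; FP = other classes predicted 'A'; FN = 'A' predicted as other.
F1 score = 2·TP/(2·TP+FP+FN).
A: TP=5, FP=0+4+0+2=6, FN=0+0+2+3=5 → 10/21 = 0.4762

0.476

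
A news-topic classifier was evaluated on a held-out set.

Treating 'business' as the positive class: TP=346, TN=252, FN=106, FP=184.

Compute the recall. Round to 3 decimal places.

Recall = TP/(TP+FN) = 346/(346+106) = 346/452 = 0.765

0.765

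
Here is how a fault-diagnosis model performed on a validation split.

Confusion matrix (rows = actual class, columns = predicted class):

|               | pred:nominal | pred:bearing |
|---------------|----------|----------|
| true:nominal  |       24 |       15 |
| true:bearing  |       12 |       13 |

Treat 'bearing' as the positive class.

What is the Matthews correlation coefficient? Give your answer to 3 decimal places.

MCC = (TP·TN − FP·FN) / √((TP+FP)(TP+FN)(TN+FP)(TN+FN))
Numerator = 13·24 − 15·12 = 132
Denominator = √(28·25·39·36) = √982800 = 991.3627
MCC = 132 / 991.3627 = 0.133

0.133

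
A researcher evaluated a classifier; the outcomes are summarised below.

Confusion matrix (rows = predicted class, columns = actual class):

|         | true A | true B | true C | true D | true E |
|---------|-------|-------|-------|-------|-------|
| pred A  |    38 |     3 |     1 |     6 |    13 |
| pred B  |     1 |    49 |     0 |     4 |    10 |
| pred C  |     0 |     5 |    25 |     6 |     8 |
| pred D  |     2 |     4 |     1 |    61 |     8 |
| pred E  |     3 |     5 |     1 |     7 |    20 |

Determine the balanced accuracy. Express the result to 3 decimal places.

Balanced accuracy = mean of per-class recall.
  A: recall = 38/44 = 0.8636
  B: recall = 49/66 = 0.7424
  C: recall = 25/28 = 0.8929
  D: recall = 61/84 = 0.7262
  E: recall = 20/59 = 0.3390
Mean = (0.8636 + 0.7424 + 0.8929 + 0.7262 + 0.3390) / 5 = 0.713

0.713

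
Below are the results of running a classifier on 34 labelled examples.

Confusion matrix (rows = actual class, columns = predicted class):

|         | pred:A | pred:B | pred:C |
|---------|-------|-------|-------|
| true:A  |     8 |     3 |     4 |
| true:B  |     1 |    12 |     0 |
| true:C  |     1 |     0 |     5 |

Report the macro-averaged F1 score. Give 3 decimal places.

Per-class F1 score (2·TP/(2·TP+FP+FN)):
  A: TP=8, FP=1+1=2, FN=3+4=7 → 16/25 = 0.6400
  B: TP=12, FP=3+0=3, FN=1+0=1 → 24/28 = 0.8571
  C: TP=5, FP=4+0=4, FN=1+0=1 → 10/15 = 0.6667
Macro-F1 score = mean = (0.6400 + 0.8571 + 0.6667) / 3 = 0.721

0.721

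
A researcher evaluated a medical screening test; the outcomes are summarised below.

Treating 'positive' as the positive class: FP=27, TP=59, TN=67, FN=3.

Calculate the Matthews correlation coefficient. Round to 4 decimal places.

MCC = (TP·TN − FP·FN) / √((TP+FP)(TP+FN)(TN+FP)(TN+FN))
Numerator = 59·67 − 27·3 = 3872
Denominator = √(86·62·94·70) = √35084560 = 5923.2221
MCC = 3872 / 5923.2221 = 0.6537

0.6537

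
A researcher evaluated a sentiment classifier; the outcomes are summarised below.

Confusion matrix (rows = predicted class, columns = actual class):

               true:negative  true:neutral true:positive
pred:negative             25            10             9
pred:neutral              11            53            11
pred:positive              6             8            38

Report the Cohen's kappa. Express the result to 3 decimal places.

0.506

Observed agreement pₒ = trace/N = 116/171 = 0.6784
Expected agreement pₑ = Σ (rowᵢ·colᵢ)/N² = (42·44 + 71·75 + 58·52)/171² = 0.3484
κ = (pₒ − pₑ)/(1 − pₑ) = (0.6784 − 0.3484)/(1 − 0.3484) = 0.506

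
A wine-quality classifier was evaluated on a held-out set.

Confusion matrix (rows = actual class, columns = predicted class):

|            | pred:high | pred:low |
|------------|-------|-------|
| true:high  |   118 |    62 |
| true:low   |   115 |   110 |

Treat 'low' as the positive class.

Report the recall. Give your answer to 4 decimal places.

Recall = TP/(TP+FN) = 110/(110+115) = 110/225 = 0.4889

0.4889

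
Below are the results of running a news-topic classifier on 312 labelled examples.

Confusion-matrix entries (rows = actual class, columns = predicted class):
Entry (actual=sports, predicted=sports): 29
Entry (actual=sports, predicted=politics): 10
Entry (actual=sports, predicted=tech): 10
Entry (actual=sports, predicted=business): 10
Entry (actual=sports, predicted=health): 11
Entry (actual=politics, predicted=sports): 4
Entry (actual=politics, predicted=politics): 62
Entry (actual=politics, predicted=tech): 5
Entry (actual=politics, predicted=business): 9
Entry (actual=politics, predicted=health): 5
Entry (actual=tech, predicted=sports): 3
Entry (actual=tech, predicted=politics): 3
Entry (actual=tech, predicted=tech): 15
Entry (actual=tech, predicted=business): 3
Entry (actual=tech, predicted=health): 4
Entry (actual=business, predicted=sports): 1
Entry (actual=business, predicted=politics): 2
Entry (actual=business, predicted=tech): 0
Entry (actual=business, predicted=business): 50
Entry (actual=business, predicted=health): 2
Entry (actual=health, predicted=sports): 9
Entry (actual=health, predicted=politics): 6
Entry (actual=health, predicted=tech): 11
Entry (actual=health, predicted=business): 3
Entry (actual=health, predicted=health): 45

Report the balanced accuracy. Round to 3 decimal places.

0.639

Balanced accuracy = mean of per-class recall.
  sports: recall = 29/70 = 0.4143
  politics: recall = 62/85 = 0.7294
  tech: recall = 15/28 = 0.5357
  business: recall = 50/55 = 0.9091
  health: recall = 45/74 = 0.6081
Mean = (0.4143 + 0.7294 + 0.5357 + 0.9091 + 0.6081) / 5 = 0.639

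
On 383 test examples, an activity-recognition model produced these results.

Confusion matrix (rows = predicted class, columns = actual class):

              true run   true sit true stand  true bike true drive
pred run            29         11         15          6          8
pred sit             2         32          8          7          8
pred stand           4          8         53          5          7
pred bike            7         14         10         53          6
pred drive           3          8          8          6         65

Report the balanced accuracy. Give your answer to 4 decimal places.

0.6053

Balanced accuracy = mean of per-class recall.
  run: recall = 29/45 = 0.64444
  sit: recall = 32/73 = 0.43836
  stand: recall = 53/94 = 0.56383
  bike: recall = 53/77 = 0.68831
  drive: recall = 65/94 = 0.69149
Mean = (0.64444 + 0.43836 + 0.56383 + 0.68831 + 0.69149) / 5 = 0.6053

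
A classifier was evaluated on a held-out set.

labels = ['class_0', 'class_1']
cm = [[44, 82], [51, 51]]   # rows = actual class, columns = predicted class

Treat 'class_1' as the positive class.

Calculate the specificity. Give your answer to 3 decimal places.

0.349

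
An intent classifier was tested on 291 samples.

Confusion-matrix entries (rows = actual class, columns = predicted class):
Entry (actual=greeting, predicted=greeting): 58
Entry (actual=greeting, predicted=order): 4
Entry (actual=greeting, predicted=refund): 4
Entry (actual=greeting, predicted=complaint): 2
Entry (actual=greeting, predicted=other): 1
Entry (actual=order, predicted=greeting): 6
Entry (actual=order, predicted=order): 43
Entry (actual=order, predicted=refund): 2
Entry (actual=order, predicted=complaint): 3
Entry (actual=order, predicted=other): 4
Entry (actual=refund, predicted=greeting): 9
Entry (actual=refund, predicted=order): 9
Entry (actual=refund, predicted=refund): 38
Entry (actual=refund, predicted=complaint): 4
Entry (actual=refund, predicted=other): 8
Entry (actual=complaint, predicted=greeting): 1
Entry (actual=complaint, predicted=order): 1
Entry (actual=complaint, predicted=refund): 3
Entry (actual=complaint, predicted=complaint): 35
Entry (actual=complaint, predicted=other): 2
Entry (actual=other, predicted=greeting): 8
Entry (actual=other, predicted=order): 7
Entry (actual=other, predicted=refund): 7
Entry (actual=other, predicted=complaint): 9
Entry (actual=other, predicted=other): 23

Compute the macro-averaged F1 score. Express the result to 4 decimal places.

Per-class F1 score (2·TP/(2·TP+FP+FN)):
  greeting: TP=58, FP=6+9+1+8=24, FN=4+4+2+1=11 → 116/151 = 0.76821
  order: TP=43, FP=4+9+1+7=21, FN=6+2+3+4=15 → 86/122 = 0.70492
  refund: TP=38, FP=4+2+3+7=16, FN=9+9+4+8=30 → 76/122 = 0.62295
  complaint: TP=35, FP=2+3+4+9=18, FN=1+1+3+2=7 → 70/95 = 0.73684
  other: TP=23, FP=1+4+8+2=15, FN=8+7+7+9=31 → 46/92 = 0.50000
Macro-F1 score = mean = (0.76821 + 0.70492 + 0.62295 + 0.73684 + 0.50000) / 5 = 0.6666

0.6666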